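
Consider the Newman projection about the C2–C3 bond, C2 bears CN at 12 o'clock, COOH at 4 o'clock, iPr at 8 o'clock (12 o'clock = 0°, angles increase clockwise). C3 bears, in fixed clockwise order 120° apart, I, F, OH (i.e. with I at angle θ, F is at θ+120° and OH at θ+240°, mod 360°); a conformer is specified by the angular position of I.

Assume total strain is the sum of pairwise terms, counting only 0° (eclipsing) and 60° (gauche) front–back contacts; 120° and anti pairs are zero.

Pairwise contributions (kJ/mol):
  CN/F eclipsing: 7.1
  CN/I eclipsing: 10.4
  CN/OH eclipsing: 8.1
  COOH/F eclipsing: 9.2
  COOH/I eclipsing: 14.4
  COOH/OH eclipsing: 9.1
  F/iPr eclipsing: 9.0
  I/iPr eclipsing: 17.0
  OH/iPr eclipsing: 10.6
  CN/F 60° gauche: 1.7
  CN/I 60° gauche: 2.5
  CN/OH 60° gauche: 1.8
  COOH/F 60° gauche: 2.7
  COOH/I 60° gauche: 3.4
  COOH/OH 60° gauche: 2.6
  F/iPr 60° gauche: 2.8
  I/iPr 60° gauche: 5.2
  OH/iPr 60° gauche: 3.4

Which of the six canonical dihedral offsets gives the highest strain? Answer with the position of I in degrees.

I at 0° (eclipsed): CN–I eclipsed, COOH–F eclipsed, iPr–OH eclipsed; 10.4 + 9.2 + 10.6 = 30.2 kJ/mol.
I at 60° (staggered): CN–I gauche, CN–OH gauche, COOH–I gauche, COOH–F gauche, iPr–F gauche, iPr–OH gauche; 2.5 + 1.8 + 3.4 + 2.7 + 2.8 + 3.4 = 16.6 kJ/mol.
I at 120° (eclipsed): CN–OH eclipsed, COOH–I eclipsed, iPr–F eclipsed; 8.1 + 14.4 + 9.0 = 31.5 kJ/mol.
I at 180° (staggered): CN–F gauche, CN–OH gauche, COOH–I gauche, COOH–OH gauche, iPr–I gauche, iPr–F gauche; 1.7 + 1.8 + 3.4 + 2.6 + 5.2 + 2.8 = 17.5 kJ/mol.
I at 240° (eclipsed): CN–F eclipsed, COOH–OH eclipsed, iPr–I eclipsed; 7.1 + 9.1 + 17.0 = 33.2 kJ/mol.
I at 300° (staggered): CN–I gauche, CN–F gauche, COOH–F gauche, COOH–OH gauche, iPr–I gauche, iPr–OH gauche; 2.5 + 1.7 + 2.7 + 2.6 + 5.2 + 3.4 = 18.1 kJ/mol.
The maximum (33.2 kJ/mol) occurs with I at 240°.

240°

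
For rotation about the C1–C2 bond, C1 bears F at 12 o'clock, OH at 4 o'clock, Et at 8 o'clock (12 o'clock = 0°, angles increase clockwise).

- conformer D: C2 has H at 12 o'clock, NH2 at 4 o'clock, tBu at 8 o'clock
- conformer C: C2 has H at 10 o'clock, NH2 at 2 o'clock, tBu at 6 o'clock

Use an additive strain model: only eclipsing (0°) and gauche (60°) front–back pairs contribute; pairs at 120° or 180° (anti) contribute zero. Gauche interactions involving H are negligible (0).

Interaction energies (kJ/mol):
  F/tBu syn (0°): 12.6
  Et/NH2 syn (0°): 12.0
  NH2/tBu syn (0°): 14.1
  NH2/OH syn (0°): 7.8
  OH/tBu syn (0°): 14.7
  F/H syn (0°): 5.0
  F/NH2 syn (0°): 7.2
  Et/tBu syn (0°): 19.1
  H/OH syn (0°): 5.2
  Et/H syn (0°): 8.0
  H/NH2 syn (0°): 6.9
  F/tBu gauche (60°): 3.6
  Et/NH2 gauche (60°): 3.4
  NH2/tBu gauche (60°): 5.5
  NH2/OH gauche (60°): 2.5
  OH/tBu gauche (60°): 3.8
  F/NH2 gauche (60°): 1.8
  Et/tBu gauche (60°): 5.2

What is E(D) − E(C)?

D is eclipsed. F at 0° is eclipsed with H at 0° (5.0); OH at 120° is eclipsed with NH2 at 120° (7.8); Et at 240° is eclipsed with tBu at 240° (19.1). Total 31.9 kJ/mol.
C is staggered. F at 0° is gauche with NH2 at 60° (1.8); OH at 120° is gauche with NH2 at 60° (2.5); OH at 120° is gauche with tBu at 180° (3.8); Et at 240° is gauche with tBu at 180° (5.2). Total 13.3 kJ/mol.
E(D) − E(C) = 31.9 − 13.3 = +18.6 kJ/mol.

+18.6 kJ/mol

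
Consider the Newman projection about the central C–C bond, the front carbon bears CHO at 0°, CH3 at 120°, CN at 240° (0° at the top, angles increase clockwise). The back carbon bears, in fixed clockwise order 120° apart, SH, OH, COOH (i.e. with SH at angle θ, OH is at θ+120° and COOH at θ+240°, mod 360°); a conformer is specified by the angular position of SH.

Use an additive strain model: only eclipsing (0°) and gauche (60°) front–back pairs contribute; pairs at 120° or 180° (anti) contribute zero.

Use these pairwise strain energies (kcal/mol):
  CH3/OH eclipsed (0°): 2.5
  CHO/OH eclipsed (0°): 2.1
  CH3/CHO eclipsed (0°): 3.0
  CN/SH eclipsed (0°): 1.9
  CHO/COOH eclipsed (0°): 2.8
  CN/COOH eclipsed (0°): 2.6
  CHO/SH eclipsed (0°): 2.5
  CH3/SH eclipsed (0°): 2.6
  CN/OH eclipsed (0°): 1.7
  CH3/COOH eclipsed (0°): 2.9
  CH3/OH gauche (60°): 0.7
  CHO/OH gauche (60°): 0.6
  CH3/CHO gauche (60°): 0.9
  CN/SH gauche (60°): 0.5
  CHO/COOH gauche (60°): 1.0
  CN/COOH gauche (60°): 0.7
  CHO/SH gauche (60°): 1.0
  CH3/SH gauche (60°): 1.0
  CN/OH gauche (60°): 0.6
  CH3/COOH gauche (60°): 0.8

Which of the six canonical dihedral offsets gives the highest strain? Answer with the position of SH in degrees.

SH at 0° (eclipsed): CHO(0°)/SH(0°) eclipsed 2.5; CH3(120°)/OH(120°) eclipsed 2.5; CN(240°)/COOH(240°) eclipsed 2.6 → 7.6 kcal/mol.
SH at 60° (staggered): CHO(0°)/SH(60°) gauche 1.0; CHO(0°)/COOH(300°) gauche 1.0; CH3(120°)/SH(60°) gauche 1.0; CH3(120°)/OH(180°) gauche 0.7; CN(240°)/OH(180°) gauche 0.6; CN(240°)/COOH(300°) gauche 0.7 → 5.0 kcal/mol.
SH at 120° (eclipsed): CHO(0°)/COOH(0°) eclipsed 2.8; CH3(120°)/SH(120°) eclipsed 2.6; CN(240°)/OH(240°) eclipsed 1.7 → 7.1 kcal/mol.
SH at 180° (staggered): CHO(0°)/OH(300°) gauche 0.6; CHO(0°)/COOH(60°) gauche 1.0; CH3(120°)/SH(180°) gauche 1.0; CH3(120°)/COOH(60°) gauche 0.8; CN(240°)/SH(180°) gauche 0.5; CN(240°)/OH(300°) gauche 0.6 → 4.5 kcal/mol.
SH at 240° (eclipsed): CHO(0°)/OH(0°) eclipsed 2.1; CH3(120°)/COOH(120°) eclipsed 2.9; CN(240°)/SH(240°) eclipsed 1.9 → 6.9 kcal/mol.
SH at 300° (staggered): CHO(0°)/SH(300°) gauche 1.0; CHO(0°)/OH(60°) gauche 0.6; CH3(120°)/OH(60°) gauche 0.7; CH3(120°)/COOH(180°) gauche 0.8; CN(240°)/SH(300°) gauche 0.5; CN(240°)/COOH(180°) gauche 0.7 → 4.3 kcal/mol.
The maximum (7.6 kcal/mol) occurs with SH at 0°.

0°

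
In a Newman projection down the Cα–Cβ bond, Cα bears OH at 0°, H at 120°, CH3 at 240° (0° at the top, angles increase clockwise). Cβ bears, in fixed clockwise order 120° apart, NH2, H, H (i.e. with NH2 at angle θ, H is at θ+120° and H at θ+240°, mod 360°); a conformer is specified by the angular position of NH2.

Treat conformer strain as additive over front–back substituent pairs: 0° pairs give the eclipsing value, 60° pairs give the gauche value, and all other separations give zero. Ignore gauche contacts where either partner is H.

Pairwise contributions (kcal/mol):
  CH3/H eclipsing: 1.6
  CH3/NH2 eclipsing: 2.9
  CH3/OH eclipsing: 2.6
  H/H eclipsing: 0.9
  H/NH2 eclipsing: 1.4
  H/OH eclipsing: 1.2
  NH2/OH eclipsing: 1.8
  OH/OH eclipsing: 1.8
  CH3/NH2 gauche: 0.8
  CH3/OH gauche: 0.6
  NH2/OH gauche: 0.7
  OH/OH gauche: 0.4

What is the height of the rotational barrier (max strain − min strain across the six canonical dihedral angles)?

4.3 kcal/mol

NH2 at 0° (eclipsed): OH–NH2 eclipsed, H–H eclipsed, CH3–H eclipsed; 1.8 + 0.9 + 1.6 = 4.3 kcal/mol.
NH2 at 60° (staggered): OH–NH2 gauche; 0.7 = 0.7 kcal/mol.
NH2 at 120° (eclipsed): OH–H eclipsed, H–NH2 eclipsed, CH3–H eclipsed; 1.2 + 1.4 + 1.6 = 4.2 kcal/mol.
NH2 at 180° (staggered): CH3–NH2 gauche; 0.8 = 0.8 kcal/mol.
NH2 at 240° (eclipsed): OH–H eclipsed, H–H eclipsed, CH3–NH2 eclipsed; 1.2 + 0.9 + 2.9 = 5.0 kcal/mol.
NH2 at 300° (staggered): OH–NH2 gauche, CH3–NH2 gauche; 0.7 + 0.8 = 1.5 kcal/mol.
Max at 240° (5.0 kcal/mol), min at 60° (0.7 kcal/mol); barrier = 4.3 kcal/mol.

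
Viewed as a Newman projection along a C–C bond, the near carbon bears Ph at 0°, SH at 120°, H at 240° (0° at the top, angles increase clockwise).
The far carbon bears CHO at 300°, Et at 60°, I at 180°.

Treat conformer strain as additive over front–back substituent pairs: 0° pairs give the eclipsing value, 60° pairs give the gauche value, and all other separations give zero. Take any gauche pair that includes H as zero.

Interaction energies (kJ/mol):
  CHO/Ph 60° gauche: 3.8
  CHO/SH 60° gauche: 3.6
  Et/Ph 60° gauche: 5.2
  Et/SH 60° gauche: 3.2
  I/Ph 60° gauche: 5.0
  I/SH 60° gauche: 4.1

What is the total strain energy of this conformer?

16.3 kJ/mol

This conformer (staggered): Ph–CHO gauche, Ph–Et gauche, SH–Et gauche, SH–I gauche; 3.8 + 5.2 + 3.2 + 4.1 = 16.3 kJ/mol.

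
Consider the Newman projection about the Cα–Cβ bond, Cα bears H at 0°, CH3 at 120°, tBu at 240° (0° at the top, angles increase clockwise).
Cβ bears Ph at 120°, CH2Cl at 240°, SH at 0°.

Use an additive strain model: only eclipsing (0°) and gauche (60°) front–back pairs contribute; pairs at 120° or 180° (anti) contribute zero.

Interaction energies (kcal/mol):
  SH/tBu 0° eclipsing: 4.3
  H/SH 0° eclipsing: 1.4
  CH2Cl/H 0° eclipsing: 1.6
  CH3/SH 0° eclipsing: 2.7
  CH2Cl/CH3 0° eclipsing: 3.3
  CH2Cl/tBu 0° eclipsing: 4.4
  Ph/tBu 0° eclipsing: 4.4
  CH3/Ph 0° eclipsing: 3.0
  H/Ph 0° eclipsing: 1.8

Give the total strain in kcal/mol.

8.8 kcal/mol

This conformer (eclipsed): H(0°)/SH(0°) eclipsed 1.4; CH3(120°)/Ph(120°) eclipsed 3.0; tBu(240°)/CH2Cl(240°) eclipsed 4.4 → 8.8 kcal/mol.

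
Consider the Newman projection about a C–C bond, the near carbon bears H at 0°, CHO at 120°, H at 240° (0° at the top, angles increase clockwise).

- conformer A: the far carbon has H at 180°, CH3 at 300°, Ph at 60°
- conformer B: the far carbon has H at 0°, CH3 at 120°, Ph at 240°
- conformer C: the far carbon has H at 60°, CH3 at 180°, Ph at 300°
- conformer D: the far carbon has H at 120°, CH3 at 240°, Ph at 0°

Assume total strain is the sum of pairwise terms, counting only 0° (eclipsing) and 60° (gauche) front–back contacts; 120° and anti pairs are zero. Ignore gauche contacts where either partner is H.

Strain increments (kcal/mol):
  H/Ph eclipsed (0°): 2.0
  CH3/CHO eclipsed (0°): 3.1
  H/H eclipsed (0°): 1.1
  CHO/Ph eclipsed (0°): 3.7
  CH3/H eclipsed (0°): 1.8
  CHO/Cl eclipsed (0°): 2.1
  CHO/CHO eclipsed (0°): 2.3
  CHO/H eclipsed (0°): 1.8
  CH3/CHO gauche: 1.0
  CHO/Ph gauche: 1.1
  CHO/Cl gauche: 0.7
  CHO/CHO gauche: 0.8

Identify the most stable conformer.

A (staggered): CHO–Ph gauche; 1.1 = 1.1 kcal/mol.
B (eclipsed): H–H eclipsed, CHO–CH3 eclipsed, H–Ph eclipsed; 1.1 + 3.1 + 2.0 = 6.2 kcal/mol.
C (staggered): CHO–CH3 gauche; 1.0 = 1.0 kcal/mol.
D (eclipsed): H–Ph eclipsed, CHO–H eclipsed, H–CH3 eclipsed; 2.0 + 1.8 + 1.8 = 5.6 kcal/mol.
C has the lowest total (1.0 kcal/mol).

C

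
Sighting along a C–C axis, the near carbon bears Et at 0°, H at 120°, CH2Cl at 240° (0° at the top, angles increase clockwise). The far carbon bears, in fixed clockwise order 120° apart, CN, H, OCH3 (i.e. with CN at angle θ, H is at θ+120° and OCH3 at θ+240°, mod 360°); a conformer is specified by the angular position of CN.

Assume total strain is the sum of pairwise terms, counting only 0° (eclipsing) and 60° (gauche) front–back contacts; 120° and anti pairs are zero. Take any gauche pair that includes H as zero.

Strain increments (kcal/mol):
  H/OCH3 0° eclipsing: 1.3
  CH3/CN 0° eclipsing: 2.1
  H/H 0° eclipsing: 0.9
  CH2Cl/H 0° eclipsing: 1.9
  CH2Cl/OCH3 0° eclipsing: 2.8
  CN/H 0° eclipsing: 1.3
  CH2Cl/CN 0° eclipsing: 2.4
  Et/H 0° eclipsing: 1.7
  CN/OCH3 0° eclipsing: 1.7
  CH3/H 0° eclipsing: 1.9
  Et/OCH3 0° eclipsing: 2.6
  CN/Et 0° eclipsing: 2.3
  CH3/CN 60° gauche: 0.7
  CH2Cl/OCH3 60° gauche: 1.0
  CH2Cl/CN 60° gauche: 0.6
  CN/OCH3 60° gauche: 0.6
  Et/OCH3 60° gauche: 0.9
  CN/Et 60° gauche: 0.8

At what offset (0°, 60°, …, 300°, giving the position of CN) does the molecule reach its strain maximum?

CN at 0° (eclipsed): Et(0°)/CN(0°) eclipsed 2.3; H(120°)/H(120°) eclipsed 0.9; CH2Cl(240°)/OCH3(240°) eclipsed 2.8 → 6.0 kcal/mol.
CN at 60° (staggered): Et(0°)/CN(60°) gauche 0.8; Et(0°)/OCH3(300°) gauche 0.9; CH2Cl(240°)/OCH3(300°) gauche 1.0 → 2.7 kcal/mol.
CN at 120° (eclipsed): Et(0°)/OCH3(0°) eclipsed 2.6; H(120°)/CN(120°) eclipsed 1.3; CH2Cl(240°)/H(240°) eclipsed 1.9 → 5.8 kcal/mol.
CN at 180° (staggered): Et(0°)/OCH3(60°) gauche 0.9; CH2Cl(240°)/CN(180°) gauche 0.6 → 1.5 kcal/mol.
CN at 240° (eclipsed): Et(0°)/H(0°) eclipsed 1.7; H(120°)/OCH3(120°) eclipsed 1.3; CH2Cl(240°)/CN(240°) eclipsed 2.4 → 5.4 kcal/mol.
CN at 300° (staggered): Et(0°)/CN(300°) gauche 0.8; CH2Cl(240°)/CN(300°) gauche 0.6; CH2Cl(240°)/OCH3(180°) gauche 1.0 → 2.4 kcal/mol.
The maximum (6.0 kcal/mol) occurs with CN at 0°.

0°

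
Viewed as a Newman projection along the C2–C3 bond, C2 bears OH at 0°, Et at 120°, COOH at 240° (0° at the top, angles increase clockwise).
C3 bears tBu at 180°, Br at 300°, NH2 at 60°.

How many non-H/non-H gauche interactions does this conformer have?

Non-H gauche pairs: OH(0°)/Br(300°); OH(0°)/NH2(60°); Et(120°)/tBu(180°); Et(120°)/NH2(60°); COOH(240°)/tBu(180°); COOH(240°)/Br(300°) — 6 interactions.

6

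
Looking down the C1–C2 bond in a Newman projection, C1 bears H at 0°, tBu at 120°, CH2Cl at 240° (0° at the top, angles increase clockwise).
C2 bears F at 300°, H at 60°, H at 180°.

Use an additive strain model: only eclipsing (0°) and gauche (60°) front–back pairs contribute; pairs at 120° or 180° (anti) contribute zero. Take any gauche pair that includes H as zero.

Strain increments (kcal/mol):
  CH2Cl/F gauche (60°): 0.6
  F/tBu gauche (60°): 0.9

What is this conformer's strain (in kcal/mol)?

This conformer (staggered): CH2Cl–F gauche; 0.6 = 0.6 kcal/mol.

0.6 kcal/mol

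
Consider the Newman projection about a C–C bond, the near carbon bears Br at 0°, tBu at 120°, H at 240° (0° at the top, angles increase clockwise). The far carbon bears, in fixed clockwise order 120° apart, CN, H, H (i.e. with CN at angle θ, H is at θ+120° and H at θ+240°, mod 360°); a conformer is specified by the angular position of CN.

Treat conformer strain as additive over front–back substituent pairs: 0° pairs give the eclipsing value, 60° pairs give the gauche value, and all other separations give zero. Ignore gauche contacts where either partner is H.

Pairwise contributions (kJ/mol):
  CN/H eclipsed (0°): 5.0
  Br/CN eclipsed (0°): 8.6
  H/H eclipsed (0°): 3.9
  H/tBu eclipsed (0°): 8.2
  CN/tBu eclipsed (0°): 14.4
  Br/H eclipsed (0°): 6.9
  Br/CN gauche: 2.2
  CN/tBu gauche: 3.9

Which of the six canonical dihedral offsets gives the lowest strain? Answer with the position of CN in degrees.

300°

CN at 0° (eclipsed): Br(0°)/CN(0°) eclipsed 8.6; tBu(120°)/H(120°) eclipsed 8.2; H(240°)/H(240°) eclipsed 3.9 → 20.7 kJ/mol.
CN at 60° (staggered): Br(0°)/CN(60°) gauche 2.2; tBu(120°)/CN(60°) gauche 3.9 → 6.1 kJ/mol.
CN at 120° (eclipsed): Br(0°)/H(0°) eclipsed 6.9; tBu(120°)/CN(120°) eclipsed 14.4; H(240°)/H(240°) eclipsed 3.9 → 25.2 kJ/mol.
CN at 180° (staggered): tBu(120°)/CN(180°) gauche 3.9 → 3.9 kJ/mol.
CN at 240° (eclipsed): Br(0°)/H(0°) eclipsed 6.9; tBu(120°)/H(120°) eclipsed 8.2; H(240°)/CN(240°) eclipsed 5.0 → 20.1 kJ/mol.
CN at 300° (staggered): Br(0°)/CN(300°) gauche 2.2 → 2.2 kJ/mol.
The minimum (2.2 kJ/mol) occurs with CN at 300°.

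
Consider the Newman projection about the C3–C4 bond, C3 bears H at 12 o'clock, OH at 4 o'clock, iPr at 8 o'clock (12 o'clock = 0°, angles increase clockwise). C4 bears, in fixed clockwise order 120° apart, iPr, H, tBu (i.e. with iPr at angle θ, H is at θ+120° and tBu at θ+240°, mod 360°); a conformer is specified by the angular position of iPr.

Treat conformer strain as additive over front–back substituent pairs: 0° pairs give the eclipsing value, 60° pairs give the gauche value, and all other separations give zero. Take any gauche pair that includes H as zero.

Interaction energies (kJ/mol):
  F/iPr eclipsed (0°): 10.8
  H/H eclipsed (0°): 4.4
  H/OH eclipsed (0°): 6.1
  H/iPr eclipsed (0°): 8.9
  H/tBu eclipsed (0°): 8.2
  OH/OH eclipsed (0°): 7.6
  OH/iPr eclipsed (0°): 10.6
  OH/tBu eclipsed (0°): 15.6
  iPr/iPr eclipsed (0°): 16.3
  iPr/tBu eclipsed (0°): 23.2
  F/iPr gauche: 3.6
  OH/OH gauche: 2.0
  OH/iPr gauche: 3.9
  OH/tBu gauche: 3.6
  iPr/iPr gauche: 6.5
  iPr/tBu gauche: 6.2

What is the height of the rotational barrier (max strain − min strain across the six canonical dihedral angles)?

iPr at 0° (eclipsed): H–iPr eclipsed, OH–H eclipsed, iPr–tBu eclipsed; 8.9 + 6.1 + 23.2 = 38.2 kJ/mol.
iPr at 60° (staggered): OH–iPr gauche, iPr–tBu gauche; 3.9 + 6.2 = 10.1 kJ/mol.
iPr at 120° (eclipsed): H–tBu eclipsed, OH–iPr eclipsed, iPr–H eclipsed; 8.2 + 10.6 + 8.9 = 27.7 kJ/mol.
iPr at 180° (staggered): OH–iPr gauche, OH–tBu gauche, iPr–iPr gauche; 3.9 + 3.6 + 6.5 = 14.0 kJ/mol.
iPr at 240° (eclipsed): H–H eclipsed, OH–tBu eclipsed, iPr–iPr eclipsed; 4.4 + 15.6 + 16.3 = 36.3 kJ/mol.
iPr at 300° (staggered): OH–tBu gauche, iPr–iPr gauche, iPr–tBu gauche; 3.6 + 6.5 + 6.2 = 16.3 kJ/mol.
Max at 0° (38.2 kJ/mol), min at 60° (10.1 kJ/mol); barrier = 28.1 kJ/mol.

28.1 kJ/mol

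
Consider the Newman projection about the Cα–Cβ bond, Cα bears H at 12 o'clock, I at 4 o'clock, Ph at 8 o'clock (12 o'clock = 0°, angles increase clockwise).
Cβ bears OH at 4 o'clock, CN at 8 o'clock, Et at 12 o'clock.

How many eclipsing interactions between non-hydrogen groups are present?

2

Non-H eclipsing pairs: I(120°)/OH(120°); Ph(240°)/CN(240°) — 2 interactions.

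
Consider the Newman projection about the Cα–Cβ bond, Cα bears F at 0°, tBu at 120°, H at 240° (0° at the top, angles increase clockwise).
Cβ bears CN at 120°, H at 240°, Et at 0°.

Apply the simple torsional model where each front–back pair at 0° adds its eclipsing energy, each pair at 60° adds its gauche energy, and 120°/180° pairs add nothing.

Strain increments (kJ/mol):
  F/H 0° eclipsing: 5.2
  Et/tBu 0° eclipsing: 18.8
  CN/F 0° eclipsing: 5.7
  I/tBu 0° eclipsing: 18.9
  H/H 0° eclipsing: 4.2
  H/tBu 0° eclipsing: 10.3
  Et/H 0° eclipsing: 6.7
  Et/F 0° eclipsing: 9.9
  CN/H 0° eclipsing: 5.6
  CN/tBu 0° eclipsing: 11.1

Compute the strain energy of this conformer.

25.2 kJ/mol

This conformer (eclipsed): F–Et eclipsed, tBu–CN eclipsed, H–H eclipsed; 9.9 + 11.1 + 4.2 = 25.2 kJ/mol.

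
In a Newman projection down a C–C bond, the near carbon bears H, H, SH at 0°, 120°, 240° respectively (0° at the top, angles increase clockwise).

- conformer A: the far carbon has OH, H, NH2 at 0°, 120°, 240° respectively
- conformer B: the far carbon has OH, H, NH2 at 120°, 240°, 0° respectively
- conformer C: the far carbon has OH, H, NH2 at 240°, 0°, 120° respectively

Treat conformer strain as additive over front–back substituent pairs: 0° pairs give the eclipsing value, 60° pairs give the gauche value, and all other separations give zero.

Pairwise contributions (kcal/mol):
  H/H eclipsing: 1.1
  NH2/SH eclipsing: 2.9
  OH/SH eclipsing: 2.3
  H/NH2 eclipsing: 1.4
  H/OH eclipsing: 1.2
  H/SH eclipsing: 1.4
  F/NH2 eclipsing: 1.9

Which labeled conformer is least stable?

A

A (eclipsed): H–OH eclipsed, H–H eclipsed, SH–NH2 eclipsed; 1.2 + 1.1 + 2.9 = 5.2 kcal/mol.
B (eclipsed): H–NH2 eclipsed, H–OH eclipsed, SH–H eclipsed; 1.4 + 1.2 + 1.4 = 4.0 kcal/mol.
C (eclipsed): H–H eclipsed, H–NH2 eclipsed, SH–OH eclipsed; 1.1 + 1.4 + 2.3 = 4.8 kcal/mol.
A has the highest total (5.2 kcal/mol).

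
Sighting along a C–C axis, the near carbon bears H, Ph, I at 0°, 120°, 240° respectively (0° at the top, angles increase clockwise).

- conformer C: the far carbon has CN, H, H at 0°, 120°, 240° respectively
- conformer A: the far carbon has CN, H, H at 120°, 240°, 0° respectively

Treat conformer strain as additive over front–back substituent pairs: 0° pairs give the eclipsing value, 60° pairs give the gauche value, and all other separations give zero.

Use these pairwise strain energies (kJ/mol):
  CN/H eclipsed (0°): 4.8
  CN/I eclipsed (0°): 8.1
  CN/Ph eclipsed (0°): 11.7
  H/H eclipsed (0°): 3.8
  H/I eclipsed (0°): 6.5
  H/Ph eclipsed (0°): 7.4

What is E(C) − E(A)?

C (eclipsed): H(0°)/CN(0°) eclipsed 4.8; Ph(120°)/H(120°) eclipsed 7.4; I(240°)/H(240°) eclipsed 6.5 → 18.7 kJ/mol.
A (eclipsed): H(0°)/H(0°) eclipsed 3.8; Ph(120°)/CN(120°) eclipsed 11.7; I(240°)/H(240°) eclipsed 6.5 → 22.0 kJ/mol.
E(C) − E(A) = 18.7 − 22.0 = -3.3 kJ/mol.

-3.3 kJ/mol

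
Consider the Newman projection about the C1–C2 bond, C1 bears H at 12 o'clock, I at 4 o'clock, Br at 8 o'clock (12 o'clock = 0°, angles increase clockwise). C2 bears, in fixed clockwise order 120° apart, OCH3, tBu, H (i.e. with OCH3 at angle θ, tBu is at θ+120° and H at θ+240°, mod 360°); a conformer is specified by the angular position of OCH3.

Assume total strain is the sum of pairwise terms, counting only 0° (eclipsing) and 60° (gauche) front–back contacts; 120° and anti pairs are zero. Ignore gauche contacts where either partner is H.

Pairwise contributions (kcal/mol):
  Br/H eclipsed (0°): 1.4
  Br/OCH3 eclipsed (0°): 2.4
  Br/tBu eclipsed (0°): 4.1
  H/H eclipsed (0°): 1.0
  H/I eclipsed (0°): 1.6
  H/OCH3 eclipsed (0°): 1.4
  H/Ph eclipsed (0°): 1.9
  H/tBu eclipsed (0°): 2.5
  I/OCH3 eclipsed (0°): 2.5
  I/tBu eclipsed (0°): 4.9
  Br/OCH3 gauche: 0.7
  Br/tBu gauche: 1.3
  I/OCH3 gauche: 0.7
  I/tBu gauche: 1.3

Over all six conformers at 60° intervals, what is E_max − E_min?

5.7 kcal/mol

OCH3 at 0° (eclipsed): H(0°)/OCH3(0°) eclipsed 1.4; I(120°)/tBu(120°) eclipsed 4.9; Br(240°)/H(240°) eclipsed 1.4 → 7.7 kcal/mol.
OCH3 at 60° (staggered): I(120°)/OCH3(60°) gauche 0.7; I(120°)/tBu(180°) gauche 1.3; Br(240°)/tBu(180°) gauche 1.3 → 3.3 kcal/mol.
OCH3 at 120° (eclipsed): H(0°)/H(0°) eclipsed 1.0; I(120°)/OCH3(120°) eclipsed 2.5; Br(240°)/tBu(240°) eclipsed 4.1 → 7.6 kcal/mol.
OCH3 at 180° (staggered): I(120°)/OCH3(180°) gauche 0.7; Br(240°)/OCH3(180°) gauche 0.7; Br(240°)/tBu(300°) gauche 1.3 → 2.7 kcal/mol.
OCH3 at 240° (eclipsed): H(0°)/tBu(0°) eclipsed 2.5; I(120°)/H(120°) eclipsed 1.6; Br(240°)/OCH3(240°) eclipsed 2.4 → 6.5 kcal/mol.
OCH3 at 300° (staggered): I(120°)/tBu(60°) gauche 1.3; Br(240°)/OCH3(300°) gauche 0.7 → 2.0 kcal/mol.
Max at 0° (7.7 kcal/mol), min at 300° (2.0 kcal/mol); barrier = 5.7 kcal/mol.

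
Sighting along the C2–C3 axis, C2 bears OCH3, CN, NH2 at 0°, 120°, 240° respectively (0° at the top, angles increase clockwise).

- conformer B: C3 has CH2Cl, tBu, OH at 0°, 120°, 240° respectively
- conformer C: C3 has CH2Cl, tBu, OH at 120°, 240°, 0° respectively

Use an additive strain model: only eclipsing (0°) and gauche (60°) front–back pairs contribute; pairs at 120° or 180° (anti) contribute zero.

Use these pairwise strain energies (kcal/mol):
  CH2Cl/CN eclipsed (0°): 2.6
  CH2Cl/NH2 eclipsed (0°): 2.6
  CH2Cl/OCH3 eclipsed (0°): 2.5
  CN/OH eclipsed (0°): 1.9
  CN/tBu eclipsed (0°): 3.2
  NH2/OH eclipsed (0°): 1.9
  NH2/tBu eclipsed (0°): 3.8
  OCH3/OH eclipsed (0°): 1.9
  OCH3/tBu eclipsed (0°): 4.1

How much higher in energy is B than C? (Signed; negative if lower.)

B (eclipsed): OCH3(0°)/CH2Cl(0°) eclipsed 2.5; CN(120°)/tBu(120°) eclipsed 3.2; NH2(240°)/OH(240°) eclipsed 1.9 → 7.6 kcal/mol.
C (eclipsed): OCH3(0°)/OH(0°) eclipsed 1.9; CN(120°)/CH2Cl(120°) eclipsed 2.6; NH2(240°)/tBu(240°) eclipsed 3.8 → 8.3 kcal/mol.
E(B) − E(C) = 7.6 − 8.3 = -0.7 kcal/mol.

-0.7 kcal/mol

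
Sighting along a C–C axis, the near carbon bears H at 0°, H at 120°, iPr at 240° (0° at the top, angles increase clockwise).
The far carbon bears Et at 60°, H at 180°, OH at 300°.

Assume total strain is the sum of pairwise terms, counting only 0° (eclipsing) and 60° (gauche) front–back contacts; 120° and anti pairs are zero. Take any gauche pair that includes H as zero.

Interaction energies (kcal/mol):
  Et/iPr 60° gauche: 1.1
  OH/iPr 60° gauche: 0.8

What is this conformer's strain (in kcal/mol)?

This conformer (staggered): iPr–OH gauche; 0.8 = 0.8 kcal/mol.

0.8 kcal/mol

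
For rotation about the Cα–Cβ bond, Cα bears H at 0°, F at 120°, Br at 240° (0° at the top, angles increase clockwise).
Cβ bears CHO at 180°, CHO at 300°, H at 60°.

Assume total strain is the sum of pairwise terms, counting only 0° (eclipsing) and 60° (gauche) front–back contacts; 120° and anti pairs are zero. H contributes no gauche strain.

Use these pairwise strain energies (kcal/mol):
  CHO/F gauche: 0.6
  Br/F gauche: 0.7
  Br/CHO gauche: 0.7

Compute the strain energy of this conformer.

2.0 kcal/mol

This conformer (staggered): F(120°)/CHO(180°) gauche 0.6; Br(240°)/CHO(180°) gauche 0.7; Br(240°)/CHO(300°) gauche 0.7 → 2.0 kcal/mol.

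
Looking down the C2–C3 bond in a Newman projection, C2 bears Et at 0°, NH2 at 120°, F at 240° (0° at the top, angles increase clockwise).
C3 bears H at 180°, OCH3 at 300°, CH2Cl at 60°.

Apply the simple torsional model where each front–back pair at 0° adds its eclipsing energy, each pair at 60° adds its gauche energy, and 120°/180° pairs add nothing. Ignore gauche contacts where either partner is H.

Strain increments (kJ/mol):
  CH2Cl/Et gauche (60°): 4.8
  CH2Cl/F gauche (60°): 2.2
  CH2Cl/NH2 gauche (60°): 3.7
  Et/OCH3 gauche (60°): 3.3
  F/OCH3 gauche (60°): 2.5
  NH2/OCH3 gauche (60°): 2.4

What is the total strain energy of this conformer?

14.3 kJ/mol

This conformer (staggered): Et–OCH3 gauche, Et–CH2Cl gauche, NH2–CH2Cl gauche, F–OCH3 gauche; 3.3 + 4.8 + 3.7 + 2.5 = 14.3 kJ/mol.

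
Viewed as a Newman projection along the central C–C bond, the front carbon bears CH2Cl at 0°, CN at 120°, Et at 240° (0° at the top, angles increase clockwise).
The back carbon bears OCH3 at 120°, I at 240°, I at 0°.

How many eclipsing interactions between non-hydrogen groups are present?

3

Non-H eclipsing pairs: CH2Cl(0°)/I(0°); CN(120°)/OCH3(120°); Et(240°)/I(240°) — 3 interactions.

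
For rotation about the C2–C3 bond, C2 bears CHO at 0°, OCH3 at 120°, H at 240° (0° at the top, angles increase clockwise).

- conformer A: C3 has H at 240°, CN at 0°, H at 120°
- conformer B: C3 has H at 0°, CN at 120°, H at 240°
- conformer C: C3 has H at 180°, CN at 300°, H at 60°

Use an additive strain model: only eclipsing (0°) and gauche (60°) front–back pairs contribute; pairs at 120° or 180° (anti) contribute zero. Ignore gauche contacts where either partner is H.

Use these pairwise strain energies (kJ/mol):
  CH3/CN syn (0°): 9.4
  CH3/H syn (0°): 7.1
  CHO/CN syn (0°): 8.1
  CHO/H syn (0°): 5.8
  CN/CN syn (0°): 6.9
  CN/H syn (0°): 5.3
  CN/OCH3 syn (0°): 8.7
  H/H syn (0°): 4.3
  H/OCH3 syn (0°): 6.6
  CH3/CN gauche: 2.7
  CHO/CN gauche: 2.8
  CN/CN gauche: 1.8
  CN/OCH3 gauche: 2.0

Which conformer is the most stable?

C

A is eclipsed. CHO at 0° is eclipsed with CN at 0° (8.1); OCH3 at 120° is eclipsed with H at 120° (6.6); H at 240° is eclipsed with H at 240° (4.3). Total 19.0 kJ/mol.
B is eclipsed. CHO at 0° is eclipsed with H at 0° (5.8); OCH3 at 120° is eclipsed with CN at 120° (8.7); H at 240° is eclipsed with H at 240° (4.3). Total 18.8 kJ/mol.
C is staggered. CHO at 0° is gauche with CN at 300° (2.8). Total 2.8 kJ/mol.
C has the lowest total (2.8 kJ/mol).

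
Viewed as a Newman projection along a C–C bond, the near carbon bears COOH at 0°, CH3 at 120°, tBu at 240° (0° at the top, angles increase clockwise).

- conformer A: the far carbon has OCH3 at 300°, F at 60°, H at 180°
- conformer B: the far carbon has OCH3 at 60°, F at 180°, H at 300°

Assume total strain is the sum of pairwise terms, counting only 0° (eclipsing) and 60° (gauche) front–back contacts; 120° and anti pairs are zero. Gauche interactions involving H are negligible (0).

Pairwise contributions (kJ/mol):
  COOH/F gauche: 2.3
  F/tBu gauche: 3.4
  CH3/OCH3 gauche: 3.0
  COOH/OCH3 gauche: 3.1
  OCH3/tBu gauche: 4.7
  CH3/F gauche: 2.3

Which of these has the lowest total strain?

B

A is staggered. COOH at 0° is gauche with OCH3 at 300° (3.1); COOH at 0° is gauche with F at 60° (2.3); CH3 at 120° is gauche with F at 60° (2.3); tBu at 240° is gauche with OCH3 at 300° (4.7). Total 12.4 kJ/mol.
B is staggered. COOH at 0° is gauche with OCH3 at 60° (3.1); CH3 at 120° is gauche with OCH3 at 60° (3.0); CH3 at 120° is gauche with F at 180° (2.3); tBu at 240° is gauche with F at 180° (3.4). Total 11.8 kJ/mol.
B has the lowest total (11.8 kJ/mol).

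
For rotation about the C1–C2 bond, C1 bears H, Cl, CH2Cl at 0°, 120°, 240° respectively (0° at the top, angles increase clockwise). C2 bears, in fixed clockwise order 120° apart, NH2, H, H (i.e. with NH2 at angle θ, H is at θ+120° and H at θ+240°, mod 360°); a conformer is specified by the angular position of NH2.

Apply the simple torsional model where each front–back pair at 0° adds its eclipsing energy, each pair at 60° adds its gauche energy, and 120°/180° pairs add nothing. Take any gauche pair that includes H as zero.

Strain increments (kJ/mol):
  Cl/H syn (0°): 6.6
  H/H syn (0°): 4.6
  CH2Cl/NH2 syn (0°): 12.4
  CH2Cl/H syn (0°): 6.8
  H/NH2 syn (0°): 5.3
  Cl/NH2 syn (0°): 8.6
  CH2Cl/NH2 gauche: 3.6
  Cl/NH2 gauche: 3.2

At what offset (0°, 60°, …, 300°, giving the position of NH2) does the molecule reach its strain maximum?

240°

NH2 at 0° is eclipsed. H at 0° is eclipsed with NH2 at 0° (5.3); Cl at 120° is eclipsed with H at 120° (6.6); CH2Cl at 240° is eclipsed with H at 240° (6.8). Total 18.7 kJ/mol.
NH2 at 60° is staggered. Cl at 120° is gauche with NH2 at 60° (3.2). Total 3.2 kJ/mol.
NH2 at 120° is eclipsed. H at 0° is eclipsed with H at 0° (4.6); Cl at 120° is eclipsed with NH2 at 120° (8.6); CH2Cl at 240° is eclipsed with H at 240° (6.8). Total 20.0 kJ/mol.
NH2 at 180° is staggered. Cl at 120° is gauche with NH2 at 180° (3.2); CH2Cl at 240° is gauche with NH2 at 180° (3.6). Total 6.8 kJ/mol.
NH2 at 240° is eclipsed. H at 0° is eclipsed with H at 0° (4.6); Cl at 120° is eclipsed with H at 120° (6.6); CH2Cl at 240° is eclipsed with NH2 at 240° (12.4). Total 23.6 kJ/mol.
NH2 at 300° is staggered. CH2Cl at 240° is gauche with NH2 at 300° (3.6). Total 3.6 kJ/mol.
The maximum (23.6 kJ/mol) occurs with NH2 at 240°.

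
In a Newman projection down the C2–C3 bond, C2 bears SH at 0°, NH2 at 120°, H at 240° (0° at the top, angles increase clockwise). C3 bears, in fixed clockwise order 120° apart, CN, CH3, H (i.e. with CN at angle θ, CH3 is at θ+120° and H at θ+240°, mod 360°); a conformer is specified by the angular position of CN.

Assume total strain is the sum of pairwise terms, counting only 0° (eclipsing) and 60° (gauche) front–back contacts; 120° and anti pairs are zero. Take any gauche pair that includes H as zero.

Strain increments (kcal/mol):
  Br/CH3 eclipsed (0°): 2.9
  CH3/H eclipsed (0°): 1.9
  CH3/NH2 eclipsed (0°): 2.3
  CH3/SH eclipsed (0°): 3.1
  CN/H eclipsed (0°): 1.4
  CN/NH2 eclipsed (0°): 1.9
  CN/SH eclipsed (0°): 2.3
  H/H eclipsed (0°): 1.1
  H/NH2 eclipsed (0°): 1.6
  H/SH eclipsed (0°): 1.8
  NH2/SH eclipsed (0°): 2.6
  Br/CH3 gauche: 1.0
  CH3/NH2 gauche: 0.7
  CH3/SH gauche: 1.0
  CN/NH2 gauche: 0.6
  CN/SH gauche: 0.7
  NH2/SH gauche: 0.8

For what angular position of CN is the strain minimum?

CN at 0° (eclipsed): SH(0°)/CN(0°) eclipsed 2.3; NH2(120°)/CH3(120°) eclipsed 2.3; H(240°)/H(240°) eclipsed 1.1 → 5.7 kcal/mol.
CN at 60° (staggered): SH(0°)/CN(60°) gauche 0.7; NH2(120°)/CN(60°) gauche 0.6; NH2(120°)/CH3(180°) gauche 0.7 → 2.0 kcal/mol.
CN at 120° (eclipsed): SH(0°)/H(0°) eclipsed 1.8; NH2(120°)/CN(120°) eclipsed 1.9; H(240°)/CH3(240°) eclipsed 1.9 → 5.6 kcal/mol.
CN at 180° (staggered): SH(0°)/CH3(300°) gauche 1.0; NH2(120°)/CN(180°) gauche 0.6 → 1.6 kcal/mol.
CN at 240° (eclipsed): SH(0°)/CH3(0°) eclipsed 3.1; NH2(120°)/H(120°) eclipsed 1.6; H(240°)/CN(240°) eclipsed 1.4 → 6.1 kcal/mol.
CN at 300° (staggered): SH(0°)/CN(300°) gauche 0.7; SH(0°)/CH3(60°) gauche 1.0; NH2(120°)/CH3(60°) gauche 0.7 → 2.4 kcal/mol.
The minimum (1.6 kcal/mol) occurs with CN at 180°.

180°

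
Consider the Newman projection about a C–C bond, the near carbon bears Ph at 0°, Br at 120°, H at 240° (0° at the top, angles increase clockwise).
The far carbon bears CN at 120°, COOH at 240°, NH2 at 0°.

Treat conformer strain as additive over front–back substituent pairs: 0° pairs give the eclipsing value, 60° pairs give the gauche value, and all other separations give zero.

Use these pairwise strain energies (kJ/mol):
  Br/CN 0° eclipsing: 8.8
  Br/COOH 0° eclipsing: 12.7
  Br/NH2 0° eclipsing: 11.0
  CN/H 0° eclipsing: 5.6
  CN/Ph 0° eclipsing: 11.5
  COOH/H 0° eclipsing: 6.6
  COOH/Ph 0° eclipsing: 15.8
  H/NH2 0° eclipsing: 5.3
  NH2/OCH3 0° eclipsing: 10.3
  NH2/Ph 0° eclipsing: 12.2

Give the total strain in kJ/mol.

27.6 kJ/mol

This conformer (eclipsed): Ph–NH2 eclipsed, Br–CN eclipsed, H–COOH eclipsed; 12.2 + 8.8 + 6.6 = 27.6 kJ/mol.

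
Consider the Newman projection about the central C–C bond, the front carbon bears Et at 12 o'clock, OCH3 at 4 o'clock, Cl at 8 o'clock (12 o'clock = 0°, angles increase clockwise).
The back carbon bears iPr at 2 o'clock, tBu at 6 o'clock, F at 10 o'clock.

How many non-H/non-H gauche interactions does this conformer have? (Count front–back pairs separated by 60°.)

6

Non-H gauche pairs: Et(0°)/iPr(60°); Et(0°)/F(300°); OCH3(120°)/iPr(60°); OCH3(120°)/tBu(180°); Cl(240°)/tBu(180°); Cl(240°)/F(300°) — 6 interactions.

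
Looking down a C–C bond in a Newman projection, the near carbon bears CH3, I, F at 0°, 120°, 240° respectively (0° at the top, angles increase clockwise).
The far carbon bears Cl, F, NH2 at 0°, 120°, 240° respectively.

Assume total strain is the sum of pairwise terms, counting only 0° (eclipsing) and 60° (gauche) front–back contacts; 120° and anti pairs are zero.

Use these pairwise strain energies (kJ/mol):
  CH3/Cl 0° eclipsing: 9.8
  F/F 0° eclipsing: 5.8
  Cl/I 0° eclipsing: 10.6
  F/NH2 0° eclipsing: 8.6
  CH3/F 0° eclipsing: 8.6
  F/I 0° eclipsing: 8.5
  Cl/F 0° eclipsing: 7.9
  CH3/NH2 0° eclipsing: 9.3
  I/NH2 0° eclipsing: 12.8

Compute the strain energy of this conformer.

26.9 kJ/mol

This conformer is eclipsed. CH3 at 0° is eclipsed with Cl at 0° (9.8); I at 120° is eclipsed with F at 120° (8.5); F at 240° is eclipsed with NH2 at 240° (8.6). Total 26.9 kJ/mol.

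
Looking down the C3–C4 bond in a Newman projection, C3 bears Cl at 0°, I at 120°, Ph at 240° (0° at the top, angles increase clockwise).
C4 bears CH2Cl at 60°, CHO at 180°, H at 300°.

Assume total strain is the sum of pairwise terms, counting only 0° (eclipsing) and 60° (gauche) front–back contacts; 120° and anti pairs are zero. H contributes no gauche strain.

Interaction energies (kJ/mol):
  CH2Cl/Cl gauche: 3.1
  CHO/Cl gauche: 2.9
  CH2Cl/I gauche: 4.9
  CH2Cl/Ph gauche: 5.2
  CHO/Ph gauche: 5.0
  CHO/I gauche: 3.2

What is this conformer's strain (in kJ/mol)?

This conformer (staggered): Cl–CH2Cl gauche, I–CH2Cl gauche, I–CHO gauche, Ph–CHO gauche; 3.1 + 4.9 + 3.2 + 5.0 = 16.2 kJ/mol.

16.2 kJ/mol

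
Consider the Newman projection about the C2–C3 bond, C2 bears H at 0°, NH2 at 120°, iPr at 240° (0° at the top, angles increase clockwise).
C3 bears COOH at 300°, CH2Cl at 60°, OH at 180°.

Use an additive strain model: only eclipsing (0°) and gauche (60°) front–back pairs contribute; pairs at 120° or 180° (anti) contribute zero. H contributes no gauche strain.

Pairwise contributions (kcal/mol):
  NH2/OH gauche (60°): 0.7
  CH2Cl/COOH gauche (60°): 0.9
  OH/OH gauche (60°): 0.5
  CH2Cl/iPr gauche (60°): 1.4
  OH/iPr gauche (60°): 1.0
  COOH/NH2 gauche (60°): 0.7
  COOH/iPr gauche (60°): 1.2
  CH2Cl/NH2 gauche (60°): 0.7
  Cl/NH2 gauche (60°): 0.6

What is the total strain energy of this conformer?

This conformer (staggered): NH2(120°)/CH2Cl(60°) gauche 0.7; NH2(120°)/OH(180°) gauche 0.7; iPr(240°)/COOH(300°) gauche 1.2; iPr(240°)/OH(180°) gauche 1.0 → 3.6 kcal/mol.

3.6 kcal/mol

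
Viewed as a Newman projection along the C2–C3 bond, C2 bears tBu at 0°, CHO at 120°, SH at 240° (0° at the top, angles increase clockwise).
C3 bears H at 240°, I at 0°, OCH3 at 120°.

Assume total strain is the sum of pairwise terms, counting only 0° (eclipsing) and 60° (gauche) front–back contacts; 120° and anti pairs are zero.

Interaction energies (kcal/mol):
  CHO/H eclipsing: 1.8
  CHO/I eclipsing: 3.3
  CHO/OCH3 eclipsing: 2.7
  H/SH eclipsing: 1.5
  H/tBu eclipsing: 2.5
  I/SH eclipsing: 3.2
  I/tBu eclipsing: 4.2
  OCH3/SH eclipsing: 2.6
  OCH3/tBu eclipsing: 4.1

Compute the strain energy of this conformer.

8.4 kcal/mol

This conformer (eclipsed): tBu(0°)/I(0°) eclipsed 4.2; CHO(120°)/OCH3(120°) eclipsed 2.7; SH(240°)/H(240°) eclipsed 1.5 → 8.4 kcal/mol.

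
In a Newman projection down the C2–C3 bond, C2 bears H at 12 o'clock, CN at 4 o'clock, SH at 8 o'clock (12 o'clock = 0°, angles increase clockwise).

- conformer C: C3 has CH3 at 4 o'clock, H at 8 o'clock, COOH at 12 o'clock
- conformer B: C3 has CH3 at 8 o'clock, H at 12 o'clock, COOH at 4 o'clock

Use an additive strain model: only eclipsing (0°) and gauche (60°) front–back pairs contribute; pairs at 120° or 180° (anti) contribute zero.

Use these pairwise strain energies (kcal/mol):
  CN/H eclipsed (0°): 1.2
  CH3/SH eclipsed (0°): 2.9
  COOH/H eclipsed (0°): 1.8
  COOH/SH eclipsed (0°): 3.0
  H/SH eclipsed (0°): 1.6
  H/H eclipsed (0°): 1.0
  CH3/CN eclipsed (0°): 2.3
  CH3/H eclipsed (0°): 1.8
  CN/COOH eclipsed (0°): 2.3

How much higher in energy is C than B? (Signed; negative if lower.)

-0.5 kcal/mol

C (eclipsed): H(0°)/COOH(0°) eclipsed 1.8; CN(120°)/CH3(120°) eclipsed 2.3; SH(240°)/H(240°) eclipsed 1.6 → 5.7 kcal/mol.
B (eclipsed): H(0°)/H(0°) eclipsed 1.0; CN(120°)/COOH(120°) eclipsed 2.3; SH(240°)/CH3(240°) eclipsed 2.9 → 6.2 kcal/mol.
E(C) − E(B) = 5.7 − 6.2 = -0.5 kcal/mol.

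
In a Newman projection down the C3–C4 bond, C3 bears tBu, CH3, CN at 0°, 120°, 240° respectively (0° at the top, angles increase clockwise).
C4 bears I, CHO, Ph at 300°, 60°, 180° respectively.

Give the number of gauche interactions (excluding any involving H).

Non-H gauche pairs: tBu(0°)/I(300°); tBu(0°)/CHO(60°); CH3(120°)/CHO(60°); CH3(120°)/Ph(180°); CN(240°)/I(300°); CN(240°)/Ph(180°) — 6 interactions.

6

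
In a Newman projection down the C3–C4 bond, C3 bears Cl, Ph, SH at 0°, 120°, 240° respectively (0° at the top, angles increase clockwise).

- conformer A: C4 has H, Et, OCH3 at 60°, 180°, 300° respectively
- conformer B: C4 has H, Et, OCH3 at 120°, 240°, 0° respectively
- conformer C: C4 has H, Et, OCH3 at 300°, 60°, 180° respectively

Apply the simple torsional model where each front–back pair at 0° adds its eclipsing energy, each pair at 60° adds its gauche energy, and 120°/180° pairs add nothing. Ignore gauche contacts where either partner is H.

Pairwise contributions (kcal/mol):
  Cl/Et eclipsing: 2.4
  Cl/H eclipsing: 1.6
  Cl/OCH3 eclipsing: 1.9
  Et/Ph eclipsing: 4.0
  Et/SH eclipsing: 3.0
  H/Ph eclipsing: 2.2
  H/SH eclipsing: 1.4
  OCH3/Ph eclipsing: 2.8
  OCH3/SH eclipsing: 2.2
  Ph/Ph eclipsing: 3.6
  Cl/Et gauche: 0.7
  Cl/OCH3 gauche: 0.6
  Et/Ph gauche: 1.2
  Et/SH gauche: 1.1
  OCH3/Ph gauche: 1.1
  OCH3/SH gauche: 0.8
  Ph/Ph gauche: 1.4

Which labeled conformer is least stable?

A is staggered. Cl at 0° is gauche with OCH3 at 300° (0.6); Ph at 120° is gauche with Et at 180° (1.2); SH at 240° is gauche with Et at 180° (1.1); SH at 240° is gauche with OCH3 at 300° (0.8). Total 3.7 kcal/mol.
B is eclipsed. Cl at 0° is eclipsed with OCH3 at 0° (1.9); Ph at 120° is eclipsed with H at 120° (2.2); SH at 240° is eclipsed with Et at 240° (3.0). Total 7.1 kcal/mol.
C is staggered. Cl at 0° is gauche with Et at 60° (0.7); Ph at 120° is gauche with Et at 60° (1.2); Ph at 120° is gauche with OCH3 at 180° (1.1); SH at 240° is gauche with OCH3 at 180° (0.8). Total 3.8 kcal/mol.
B has the highest total (7.1 kcal/mol).

B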